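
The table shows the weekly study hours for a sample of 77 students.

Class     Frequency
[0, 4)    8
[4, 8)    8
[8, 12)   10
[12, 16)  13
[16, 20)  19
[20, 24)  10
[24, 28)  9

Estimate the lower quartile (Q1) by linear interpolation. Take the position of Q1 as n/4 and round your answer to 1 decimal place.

9.3

Cumulative frequencies: 8, 16, 26, 39, 58, 68, 77
n = 77; position = n/4 = 19.25.
This falls in the class [8, 12): L = 8, F = 16, f = 10, h = 4.
Lower quartile ≈ 8 + ((19.25 − 16) / 10) × 4 = 9.3000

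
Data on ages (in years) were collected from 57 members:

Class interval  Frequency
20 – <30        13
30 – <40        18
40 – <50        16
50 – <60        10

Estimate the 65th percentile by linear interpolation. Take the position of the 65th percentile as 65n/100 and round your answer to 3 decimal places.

Cumulative frequencies: 13, 31, 47, 57
n = 57; position = 65n/100 = 37.05.
This falls in the class 40 – <50: L = 40, F = 31, f = 16, h = 10.
65th percentile ≈ 40 + ((37.05 − 31) / 16) × 10 = 43.7812

43.781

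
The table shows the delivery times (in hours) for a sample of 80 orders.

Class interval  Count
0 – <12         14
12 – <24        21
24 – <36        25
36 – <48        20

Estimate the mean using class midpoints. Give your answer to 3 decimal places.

25.650

Midpoints: 6, 18, 30, 42
Σfm = 14×6 + 21×18 + 25×30 + 20×42 = 2052
n = Σf = 80
Mean = 2052 / 80 = 25.6500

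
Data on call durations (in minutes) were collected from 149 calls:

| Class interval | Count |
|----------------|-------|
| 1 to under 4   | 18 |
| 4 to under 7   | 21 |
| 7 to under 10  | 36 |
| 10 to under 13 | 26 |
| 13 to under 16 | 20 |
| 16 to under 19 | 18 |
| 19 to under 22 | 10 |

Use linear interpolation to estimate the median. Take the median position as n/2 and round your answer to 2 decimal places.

Cumulative frequencies: 18, 39, 75, 101, 121, 139, 149
n = 149; position = n/2 = 74.5.
This falls in the class 7 to under 10: L = 7, F = 39, f = 36, h = 3.
Median ≈ 7 + ((74.5 − 39) / 36) × 3 = 9.9583

9.96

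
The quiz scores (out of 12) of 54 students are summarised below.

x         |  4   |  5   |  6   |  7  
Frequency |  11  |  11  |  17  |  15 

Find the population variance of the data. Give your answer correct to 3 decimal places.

1.185

Values: 4, 5, 6, 7
n = 54, Σfx = 306, mean = 5.6667
Σfx² = 1798
Σf(x − x̄)² = Σfx² − (Σfx)²/n = 1798 − 306²/54 = 64.0000
Population variance = 64.0000 / 54 = 1.1852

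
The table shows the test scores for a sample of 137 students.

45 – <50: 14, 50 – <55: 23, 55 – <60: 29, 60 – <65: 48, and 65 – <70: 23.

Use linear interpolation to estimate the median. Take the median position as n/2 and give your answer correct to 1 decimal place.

Cumulative frequencies: 14, 37, 66, 114, 137
n = 137; position = n/2 = 68.5.
This falls in the class 60 – <65: L = 60, F = 66, f = 48, h = 5.
Median ≈ 60 + ((68.5 − 66) / 48) × 5 = 60.2604

60.3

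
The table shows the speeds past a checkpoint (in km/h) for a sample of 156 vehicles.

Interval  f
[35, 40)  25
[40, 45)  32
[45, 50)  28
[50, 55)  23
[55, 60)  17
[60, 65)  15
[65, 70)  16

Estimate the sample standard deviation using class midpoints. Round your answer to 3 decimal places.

9.578

Midpoints: 37.5, 42.5, 47.5, 52.5, 57.5, 62.5, 67.5
n = 156, Σfm = 7830, mean = 50.1923
Σfm² = 407225
Σf(m − x̄)² = Σfm² − (Σfm)²/n = 407225 − 7830²/156 = 14219.2308
Sample variance = 14219.2308 / 155 = 91.7370
Standard deviation = √91.7370 = 9.5779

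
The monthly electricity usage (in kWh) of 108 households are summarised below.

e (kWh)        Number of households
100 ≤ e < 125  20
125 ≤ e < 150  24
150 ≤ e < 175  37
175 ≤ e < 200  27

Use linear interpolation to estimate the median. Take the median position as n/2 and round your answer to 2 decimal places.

Cumulative frequencies: 20, 44, 81, 108
n = 108; position = n/2 = 54.
This falls in the class 150 ≤ e < 175: L = 150, F = 44, f = 37, h = 25.
Median ≈ 150 + ((54 − 44) / 37) × 25 = 156.7568

156.76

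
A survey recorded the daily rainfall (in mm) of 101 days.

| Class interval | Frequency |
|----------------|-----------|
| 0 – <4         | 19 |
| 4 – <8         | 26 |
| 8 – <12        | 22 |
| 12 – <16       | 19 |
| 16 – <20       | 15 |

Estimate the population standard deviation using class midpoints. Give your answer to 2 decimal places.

Midpoints: 2, 6, 10, 14, 18
n = 101, Σfm = 950, mean = 9.4059
Σfm² = 11796
Σf(m − x̄)² = Σfm² − (Σfm)²/n = 11796 − 950²/101 = 2860.3564
Population variance = 2860.3564 / 101 = 28.3204
Standard deviation = √28.3204 = 5.3217

5.32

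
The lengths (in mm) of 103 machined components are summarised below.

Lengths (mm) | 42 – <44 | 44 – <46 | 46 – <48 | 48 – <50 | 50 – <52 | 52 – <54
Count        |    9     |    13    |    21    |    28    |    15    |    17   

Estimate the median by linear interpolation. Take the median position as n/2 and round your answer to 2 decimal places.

Cumulative frequencies: 9, 22, 43, 71, 86, 103
n = 103; position = n/2 = 51.5.
This falls in the class 48 – <50: L = 48, F = 43, f = 28, h = 2.
Median ≈ 48 + ((51.5 − 43) / 28) × 2 = 48.6071

48.61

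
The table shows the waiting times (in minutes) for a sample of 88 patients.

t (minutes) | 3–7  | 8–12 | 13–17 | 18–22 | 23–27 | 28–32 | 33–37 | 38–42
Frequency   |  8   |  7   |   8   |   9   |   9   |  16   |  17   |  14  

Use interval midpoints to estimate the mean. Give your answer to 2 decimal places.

Midpoints: 5, 10, 15, 20, 25, 30, 35, 40
Σfm = 8×5 + 7×10 + 8×15 + 9×20 + 9×25 + 16×30 + 17×35 + 14×40 = 2270
n = Σf = 88
Mean = 2270 / 88 = 25.7955

25.80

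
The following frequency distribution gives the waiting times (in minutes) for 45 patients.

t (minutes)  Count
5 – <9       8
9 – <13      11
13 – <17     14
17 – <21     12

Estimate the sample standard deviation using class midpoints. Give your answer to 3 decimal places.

4.264

Midpoints: 7, 11, 15, 19
n = 45, Σfm = 615, mean = 13.6667
Σfm² = 9205
Σf(m − x̄)² = Σfm² − (Σfm)²/n = 9205 − 615²/45 = 800.0000
Sample variance = 800.0000 / 44 = 18.1818
Standard deviation = √18.1818 = 4.2640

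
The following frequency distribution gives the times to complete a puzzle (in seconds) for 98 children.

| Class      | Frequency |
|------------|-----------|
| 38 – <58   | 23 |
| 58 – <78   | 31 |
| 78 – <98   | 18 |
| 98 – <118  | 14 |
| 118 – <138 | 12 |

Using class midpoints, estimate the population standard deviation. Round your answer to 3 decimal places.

26.301

Midpoints: 48, 68, 88, 108, 128
n = 98, Σfm = 7844, mean = 80.0408
Σfm² = 695632
Σf(m − x̄)² = Σfm² − (Σfm)²/n = 695632 − 7844²/98 = 67791.8367
Population variance = 67791.8367 / 98 = 691.7534
Standard deviation = √691.7534 = 26.3012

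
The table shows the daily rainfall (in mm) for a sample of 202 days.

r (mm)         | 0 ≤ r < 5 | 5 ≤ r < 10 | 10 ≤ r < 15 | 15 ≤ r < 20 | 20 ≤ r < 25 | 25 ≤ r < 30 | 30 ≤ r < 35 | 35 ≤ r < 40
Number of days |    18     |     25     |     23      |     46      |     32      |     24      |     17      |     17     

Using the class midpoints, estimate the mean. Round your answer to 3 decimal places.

Midpoints: 2.5, 7.5, 12.5, 17.5, 22.5, 27.5, 32.5, 37.5
Σfm = 18×2.5 + 25×7.5 + 23×12.5 + 46×17.5 + 32×22.5 + 24×27.5 + 17×32.5 + 17×37.5 = 3895
n = Σf = 202
Mean = 3895 / 202 = 19.2822

19.282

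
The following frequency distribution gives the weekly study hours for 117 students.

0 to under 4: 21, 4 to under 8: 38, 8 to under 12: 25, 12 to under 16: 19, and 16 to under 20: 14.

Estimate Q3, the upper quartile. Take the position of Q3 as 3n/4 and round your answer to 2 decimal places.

Cumulative frequencies: 21, 59, 84, 103, 117
n = 117; position = 3n/4 = 87.75.
This falls in the class 12 to under 16: L = 12, F = 84, f = 19, h = 4.
Upper quartile ≈ 12 + ((87.75 − 84) / 19) × 4 = 12.7895

12.79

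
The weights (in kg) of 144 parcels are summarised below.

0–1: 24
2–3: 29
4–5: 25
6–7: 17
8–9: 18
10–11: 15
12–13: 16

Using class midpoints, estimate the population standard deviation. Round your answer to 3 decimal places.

Midpoints: 0.5, 2.5, 4.5, 6.5, 8.5, 10.5, 12.5
n = 144, Σfm = 818, mean = 5.6806
Σfm² = 6866
Σf(m − x̄)² = Σfm² − (Σfm)²/n = 6866 − 818²/144 = 2219.3056
Population variance = 2219.3056 / 144 = 15.4118
Standard deviation = √15.4118 = 3.9258

3.926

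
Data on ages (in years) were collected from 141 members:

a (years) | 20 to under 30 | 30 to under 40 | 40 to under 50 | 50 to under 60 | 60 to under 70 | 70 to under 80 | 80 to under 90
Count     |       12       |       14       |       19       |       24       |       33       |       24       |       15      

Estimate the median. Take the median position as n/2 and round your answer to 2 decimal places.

60.45

Cumulative frequencies: 12, 26, 45, 69, 102, 126, 141
n = 141; position = n/2 = 70.5.
This falls in the class 60 to under 70: L = 60, F = 69, f = 33, h = 10.
Median ≈ 60 + ((70.5 − 69) / 33) × 10 = 60.4545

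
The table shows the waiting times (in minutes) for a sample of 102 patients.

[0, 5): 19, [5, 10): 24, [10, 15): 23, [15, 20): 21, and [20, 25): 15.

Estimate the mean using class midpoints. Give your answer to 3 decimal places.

11.961

Midpoints: 2.5, 7.5, 12.5, 17.5, 22.5
Σfm = 19×2.5 + 24×7.5 + 23×12.5 + 21×17.5 + 15×22.5 = 1220
n = Σf = 102
Mean = 1220 / 102 = 11.9608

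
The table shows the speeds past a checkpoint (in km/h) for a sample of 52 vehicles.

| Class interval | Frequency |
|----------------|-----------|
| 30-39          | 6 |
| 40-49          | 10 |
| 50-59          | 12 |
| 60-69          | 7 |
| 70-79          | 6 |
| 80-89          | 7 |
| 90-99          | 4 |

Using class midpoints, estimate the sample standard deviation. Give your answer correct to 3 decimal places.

Midpoints: 34.5, 44.5, 54.5, 64.5, 74.5, 84.5, 94.5
n = 52, Σfm = 3174, mean = 61.0385
Σfm² = 210713
Σf(m − x̄)² = Σfm² − (Σfm)²/n = 210713 − 3174²/52 = 16976.9231
Sample variance = 16976.9231 / 51 = 332.8808
Standard deviation = √332.8808 = 18.2450

18.245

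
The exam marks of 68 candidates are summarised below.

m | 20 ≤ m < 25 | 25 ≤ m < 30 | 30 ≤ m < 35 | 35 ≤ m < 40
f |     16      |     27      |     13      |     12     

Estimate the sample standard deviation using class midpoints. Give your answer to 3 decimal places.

5.129

Midpoints: 22.5, 27.5, 32.5, 37.5
n = 68, Σfm = 1975, mean = 29.0441
Σfm² = 59125
Σf(m − x̄)² = Σfm² − (Σfm)²/n = 59125 − 1975²/68 = 1762.8676
Sample variance = 1762.8676 / 67 = 26.3115
Standard deviation = √26.3115 = 5.1295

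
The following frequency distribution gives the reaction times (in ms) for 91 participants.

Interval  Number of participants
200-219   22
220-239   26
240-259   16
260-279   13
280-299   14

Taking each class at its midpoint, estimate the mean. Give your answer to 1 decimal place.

243.1

Midpoints: 209.5, 229.5, 249.5, 269.5, 289.5
Σfm = 22×209.5 + 26×229.5 + 16×249.5 + 13×269.5 + 14×289.5 = 22124.5
n = Σf = 91
Mean = 22124.5 / 91 = 243.1264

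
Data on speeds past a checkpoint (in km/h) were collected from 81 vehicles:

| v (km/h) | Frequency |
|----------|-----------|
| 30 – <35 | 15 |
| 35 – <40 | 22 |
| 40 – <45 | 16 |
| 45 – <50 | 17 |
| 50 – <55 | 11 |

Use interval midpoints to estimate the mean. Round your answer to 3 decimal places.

Midpoints: 32.5, 37.5, 42.5, 47.5, 52.5
Σfm = 15×32.5 + 22×37.5 + 16×42.5 + 17×47.5 + 11×52.5 = 3377.5
n = Σf = 81
Mean = 3377.5 / 81 = 41.6975

41.698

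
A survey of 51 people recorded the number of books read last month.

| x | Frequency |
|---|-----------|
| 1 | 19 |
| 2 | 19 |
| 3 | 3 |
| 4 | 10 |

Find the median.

2

Cumulative frequencies: 19, 38, 41, 51
n = 51, so the median is the value in position (n+1)/2 = 26.
Position 26 falls at value 2.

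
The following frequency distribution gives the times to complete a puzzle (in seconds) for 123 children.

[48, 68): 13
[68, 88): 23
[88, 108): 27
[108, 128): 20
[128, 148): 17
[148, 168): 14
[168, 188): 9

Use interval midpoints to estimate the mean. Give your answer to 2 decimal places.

Midpoints: 58, 78, 98, 118, 138, 158, 178
Σfm = 13×58 + 23×78 + 27×98 + 20×118 + 17×138 + 14×158 + 9×178 = 13714
n = Σf = 123
Mean = 13714 / 123 = 111.4959

111.50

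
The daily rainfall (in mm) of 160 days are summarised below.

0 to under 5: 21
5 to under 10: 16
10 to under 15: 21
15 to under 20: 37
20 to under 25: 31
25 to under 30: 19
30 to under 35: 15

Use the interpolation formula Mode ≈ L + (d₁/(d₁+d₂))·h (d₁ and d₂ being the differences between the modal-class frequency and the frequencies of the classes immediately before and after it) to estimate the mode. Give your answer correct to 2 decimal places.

Modal class: 15 to under 20 (highest frequency 37).
d₁ = 37 − 21 = 16, d₂ = 37 − 31 = 6
Mode ≈ 15 + (16/(16+6)) × 5 = 15 + 3.6364 = 18.6364

18.64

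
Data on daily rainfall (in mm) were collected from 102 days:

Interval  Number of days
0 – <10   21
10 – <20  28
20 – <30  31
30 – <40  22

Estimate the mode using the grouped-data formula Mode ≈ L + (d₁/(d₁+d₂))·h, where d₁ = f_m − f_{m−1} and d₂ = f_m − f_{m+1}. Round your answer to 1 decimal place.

22.5

Modal class: 20 – <30 (highest frequency 31).
d₁ = 31 − 28 = 3, d₂ = 31 − 22 = 9
Mode ≈ 20 + (3/(3+9)) × 10 = 20 + 2.5000 = 22.5000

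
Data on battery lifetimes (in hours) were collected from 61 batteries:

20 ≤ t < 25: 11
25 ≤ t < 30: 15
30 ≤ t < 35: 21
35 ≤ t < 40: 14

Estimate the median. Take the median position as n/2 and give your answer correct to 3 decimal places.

31.071

Cumulative frequencies: 11, 26, 47, 61
n = 61; position = n/2 = 30.5.
This falls in the class 30 ≤ t < 35: L = 30, F = 26, f = 21, h = 5.
Median ≈ 30 + ((30.5 − 26) / 21) × 5 = 31.0714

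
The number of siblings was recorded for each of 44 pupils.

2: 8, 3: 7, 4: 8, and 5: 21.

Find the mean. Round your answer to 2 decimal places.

3.95

Values: 2, 3, 4, 5
Σfx = 8×2 + 7×3 + 8×4 + 21×5 = 174
n = Σf = 44
Mean = 174 / 44 = 3.9545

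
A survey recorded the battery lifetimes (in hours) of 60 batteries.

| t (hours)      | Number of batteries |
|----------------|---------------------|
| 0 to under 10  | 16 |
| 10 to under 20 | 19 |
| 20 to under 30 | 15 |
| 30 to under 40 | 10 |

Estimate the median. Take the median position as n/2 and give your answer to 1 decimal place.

17.4

Cumulative frequencies: 16, 35, 50, 60
n = 60; position = n/2 = 30.
This falls in the class 10 to under 20: L = 10, F = 16, f = 19, h = 10.
Median ≈ 10 + ((30 − 16) / 19) × 10 = 17.3684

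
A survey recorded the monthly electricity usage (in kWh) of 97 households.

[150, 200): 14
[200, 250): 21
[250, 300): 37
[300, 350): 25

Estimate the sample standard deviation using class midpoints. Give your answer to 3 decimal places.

Midpoints: 175, 225, 275, 325
n = 97, Σfm = 25475, mean = 262.6289
Σfm² = 6930625
Σf(m − x̄)² = Σfm² − (Σfm)²/n = 6930625 − 25475²/97 = 240154.6392
Sample variance = 240154.6392 / 96 = 2501.6108
Standard deviation = √2501.6108 = 50.0161

50.016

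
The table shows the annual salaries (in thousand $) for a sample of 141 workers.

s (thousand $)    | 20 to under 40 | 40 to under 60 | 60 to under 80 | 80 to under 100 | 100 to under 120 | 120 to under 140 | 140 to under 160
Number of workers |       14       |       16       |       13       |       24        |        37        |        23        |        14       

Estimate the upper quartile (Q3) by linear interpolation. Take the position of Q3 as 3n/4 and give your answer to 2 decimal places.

121.52

Cumulative frequencies: 14, 30, 43, 67, 104, 127, 141
n = 141; position = 3n/4 = 105.75.
This falls in the class 120 to under 140: L = 120, F = 104, f = 23, h = 20.
Upper quartile ≈ 120 + ((105.75 − 104) / 23) × 20 = 121.5217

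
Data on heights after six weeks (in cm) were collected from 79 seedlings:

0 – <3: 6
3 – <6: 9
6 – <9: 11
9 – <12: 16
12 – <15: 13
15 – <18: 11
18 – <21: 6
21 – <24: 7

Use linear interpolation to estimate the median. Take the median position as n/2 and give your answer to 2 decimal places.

11.53

Cumulative frequencies: 6, 15, 26, 42, 55, 66, 72, 79
n = 79; position = n/2 = 39.5.
This falls in the class 9 – <12: L = 9, F = 26, f = 16, h = 3.
Median ≈ 9 + ((39.5 − 26) / 16) × 3 = 11.5312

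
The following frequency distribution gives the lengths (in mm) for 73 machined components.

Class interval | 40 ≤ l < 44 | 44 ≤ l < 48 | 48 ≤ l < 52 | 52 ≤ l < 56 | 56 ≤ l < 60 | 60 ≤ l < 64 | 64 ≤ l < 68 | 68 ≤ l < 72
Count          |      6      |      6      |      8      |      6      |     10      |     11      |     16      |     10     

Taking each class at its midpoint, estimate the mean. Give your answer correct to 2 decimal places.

58.49

Midpoints: 42, 46, 50, 54, 58, 62, 66, 70
Σfm = 6×42 + 6×46 + 8×50 + 6×54 + 10×58 + 11×62 + 16×66 + 10×70 = 4270
n = Σf = 73
Mean = 4270 / 73 = 58.4932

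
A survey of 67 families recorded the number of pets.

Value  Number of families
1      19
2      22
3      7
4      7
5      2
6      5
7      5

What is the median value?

2

Cumulative frequencies: 19, 41, 48, 55, 57, 62, 67
n = 67, so the median is the value in position (n+1)/2 = 34.
Position 34 falls at value 2.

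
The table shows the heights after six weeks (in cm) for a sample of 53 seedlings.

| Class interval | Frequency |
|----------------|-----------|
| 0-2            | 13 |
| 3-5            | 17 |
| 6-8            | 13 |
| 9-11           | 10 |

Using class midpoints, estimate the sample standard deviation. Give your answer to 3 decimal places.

Midpoints: 1, 4, 7, 10
n = 53, Σfm = 272, mean = 5.1321
Σfm² = 1922
Σf(m − x̄)² = Σfm² − (Σfm)²/n = 1922 − 272²/53 = 526.0755
Sample variance = 526.0755 / 52 = 10.1168
Standard deviation = √10.1168 = 3.1807

3.181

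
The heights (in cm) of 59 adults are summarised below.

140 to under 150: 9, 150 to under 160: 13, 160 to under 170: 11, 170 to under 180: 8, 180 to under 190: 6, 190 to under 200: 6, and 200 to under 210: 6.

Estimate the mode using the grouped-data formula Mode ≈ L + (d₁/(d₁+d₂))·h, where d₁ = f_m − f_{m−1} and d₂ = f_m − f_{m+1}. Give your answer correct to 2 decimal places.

Modal class: 150 to under 160 (highest frequency 13).
d₁ = 13 − 9 = 4, d₂ = 13 − 11 = 2
Mode ≈ 150 + (4/(4+2)) × 10 = 150 + 6.6667 = 156.6667

156.67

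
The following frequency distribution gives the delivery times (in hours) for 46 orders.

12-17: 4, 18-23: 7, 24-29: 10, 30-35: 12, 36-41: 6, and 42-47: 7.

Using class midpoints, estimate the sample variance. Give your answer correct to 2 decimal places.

Midpoints: 14.5, 20.5, 26.5, 32.5, 38.5, 44.5
n = 46, Σfm = 1399, mean = 30.4130
Σfm² = 46235.5
Σf(m − x̄)² = Σfm² − (Σfm)²/n = 46235.5 − 1399²/46 = 3687.6522
Sample variance = 3687.6522 / 45 = 81.9478

81.95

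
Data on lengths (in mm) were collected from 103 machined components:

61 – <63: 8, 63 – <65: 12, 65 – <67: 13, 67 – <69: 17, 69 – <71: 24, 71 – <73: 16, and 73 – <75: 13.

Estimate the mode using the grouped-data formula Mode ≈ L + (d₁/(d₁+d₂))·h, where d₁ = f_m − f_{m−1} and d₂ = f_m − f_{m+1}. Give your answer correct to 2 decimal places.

69.93

Modal class: 69 – <71 (highest frequency 24).
d₁ = 24 − 17 = 7, d₂ = 24 − 16 = 8
Mode ≈ 69 + (7/(7+8)) × 2 = 69 + 0.9333 = 69.9333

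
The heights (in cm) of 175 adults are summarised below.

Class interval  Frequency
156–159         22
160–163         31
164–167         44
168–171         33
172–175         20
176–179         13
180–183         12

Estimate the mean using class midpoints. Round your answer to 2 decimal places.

167.44

Midpoints: 157.5, 161.5, 165.5, 169.5, 173.5, 177.5, 181.5
Σfm = 22×157.5 + 31×161.5 + 44×165.5 + 33×169.5 + 20×173.5 + 13×177.5 + 12×181.5 = 29302.5
n = Σf = 175
Mean = 29302.5 / 175 = 167.4429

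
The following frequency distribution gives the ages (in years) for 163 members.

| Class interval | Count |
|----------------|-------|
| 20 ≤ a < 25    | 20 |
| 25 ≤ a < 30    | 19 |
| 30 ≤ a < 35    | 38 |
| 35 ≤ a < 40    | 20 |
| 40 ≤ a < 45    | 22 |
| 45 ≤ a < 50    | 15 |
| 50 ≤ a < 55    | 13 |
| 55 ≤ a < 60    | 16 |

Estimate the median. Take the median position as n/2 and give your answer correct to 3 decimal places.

Cumulative frequencies: 20, 39, 77, 97, 119, 134, 147, 163
n = 163; position = n/2 = 81.5.
This falls in the class 35 ≤ a < 40: L = 35, F = 77, f = 20, h = 5.
Median ≈ 35 + ((81.5 − 77) / 20) × 5 = 36.1250

36.125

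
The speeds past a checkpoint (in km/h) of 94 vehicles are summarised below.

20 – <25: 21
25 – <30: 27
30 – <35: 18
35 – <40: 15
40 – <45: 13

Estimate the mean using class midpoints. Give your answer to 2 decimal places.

Midpoints: 22.5, 27.5, 32.5, 37.5, 42.5
Σfm = 21×22.5 + 27×27.5 + 18×32.5 + 15×37.5 + 13×42.5 = 2915
n = Σf = 94
Mean = 2915 / 94 = 31.0106

31.01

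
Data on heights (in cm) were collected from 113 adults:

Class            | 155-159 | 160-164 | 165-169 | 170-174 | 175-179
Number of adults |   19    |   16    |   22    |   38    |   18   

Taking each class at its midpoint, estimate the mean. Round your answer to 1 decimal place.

Midpoints: 157, 162, 167, 172, 177
Σfm = 19×157 + 16×162 + 22×167 + 38×172 + 18×177 = 18971
n = Σf = 113
Mean = 18971 / 113 = 167.8850

167.9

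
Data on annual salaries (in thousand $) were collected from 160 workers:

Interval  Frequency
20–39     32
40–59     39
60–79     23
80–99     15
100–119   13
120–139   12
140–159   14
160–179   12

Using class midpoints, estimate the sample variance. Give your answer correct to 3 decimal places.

Midpoints: 29.5, 49.5, 69.5, 89.5, 109.5, 129.5, 149.5, 169.5
n = 160, Σfm = 12920, mean = 80.7500
Σfm² = 1369440
Σf(m − x̄)² = Σfm² − (Σfm)²/n = 1369440 − 12920²/160 = 326150.0000
Sample variance = 326150.0000 / 159 = 2051.2579

2051.258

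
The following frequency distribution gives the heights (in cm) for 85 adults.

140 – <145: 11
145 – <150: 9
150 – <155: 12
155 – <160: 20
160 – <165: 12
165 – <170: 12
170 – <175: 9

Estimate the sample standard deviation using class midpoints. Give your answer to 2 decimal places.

9.26

Midpoints: 142.5, 147.5, 152.5, 157.5, 162.5, 167.5, 172.5
n = 85, Σfm = 13387.5, mean = 157.5000
Σfm² = 2115731.25
Σf(m − x̄)² = Σfm² − (Σfm)²/n = 2115731.25 − 13387.5²/85 = 7200.0000
Sample variance = 7200.0000 / 84 = 85.7143
Standard deviation = √85.7143 = 9.2582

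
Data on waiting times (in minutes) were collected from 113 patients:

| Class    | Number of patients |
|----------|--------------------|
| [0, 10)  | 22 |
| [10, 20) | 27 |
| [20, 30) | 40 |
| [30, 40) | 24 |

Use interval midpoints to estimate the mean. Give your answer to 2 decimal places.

Midpoints: 5, 15, 25, 35
Σfm = 22×5 + 27×15 + 40×25 + 24×35 = 2355
n = Σf = 113
Mean = 2355 / 113 = 20.8407

20.84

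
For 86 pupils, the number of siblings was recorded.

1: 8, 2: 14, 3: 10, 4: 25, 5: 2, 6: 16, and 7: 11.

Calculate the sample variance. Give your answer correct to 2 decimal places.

3.56

Values: 1, 2, 3, 4, 5, 6, 7
n = 86, Σfx = 349, mean = 4.0581
Σfx² = 1719
Σf(x − x̄)² = Σfx² − (Σfx)²/n = 1719 − 349²/86 = 302.7093
Sample variance = 302.7093 / 85 = 3.5613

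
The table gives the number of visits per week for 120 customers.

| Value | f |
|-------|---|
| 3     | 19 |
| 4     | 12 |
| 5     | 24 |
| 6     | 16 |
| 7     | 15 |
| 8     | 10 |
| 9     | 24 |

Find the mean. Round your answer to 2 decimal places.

6.02

Values: 3, 4, 5, 6, 7, 8, 9
Σfx = 19×3 + 12×4 + 24×5 + 16×6 + 15×7 + 10×8 + 24×9 = 722
n = Σf = 120
Mean = 722 / 120 = 6.0167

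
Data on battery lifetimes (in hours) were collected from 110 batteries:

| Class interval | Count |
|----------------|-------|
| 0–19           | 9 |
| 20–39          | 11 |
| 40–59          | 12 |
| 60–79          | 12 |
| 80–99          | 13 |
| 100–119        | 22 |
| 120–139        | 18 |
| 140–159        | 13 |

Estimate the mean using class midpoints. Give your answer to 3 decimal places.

Midpoints: 9.5, 29.5, 49.5, 69.5, 89.5, 109.5, 129.5, 149.5
Σfm = 9×9.5 + 11×29.5 + 12×49.5 + 12×69.5 + 13×89.5 + 22×109.5 + 18×129.5 + 13×149.5 = 9685
n = Σf = 110
Mean = 9685 / 110 = 88.0455

88.045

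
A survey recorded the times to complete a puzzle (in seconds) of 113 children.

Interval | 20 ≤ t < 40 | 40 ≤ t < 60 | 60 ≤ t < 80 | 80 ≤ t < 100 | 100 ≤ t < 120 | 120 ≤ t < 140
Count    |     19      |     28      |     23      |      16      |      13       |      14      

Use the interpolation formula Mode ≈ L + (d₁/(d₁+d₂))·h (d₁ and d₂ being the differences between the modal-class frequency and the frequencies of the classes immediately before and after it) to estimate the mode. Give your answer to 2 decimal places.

Modal class: 40 ≤ t < 60 (highest frequency 28).
d₁ = 28 − 19 = 9, d₂ = 28 − 23 = 5
Mode ≈ 40 + (9/(9+5)) × 20 = 40 + 12.8571 = 52.8571

52.86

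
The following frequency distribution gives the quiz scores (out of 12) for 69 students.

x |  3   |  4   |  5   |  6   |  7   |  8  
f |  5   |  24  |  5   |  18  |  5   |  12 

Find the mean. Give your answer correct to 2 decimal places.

5.43

Values: 3, 4, 5, 6, 7, 8
Σfx = 5×3 + 24×4 + 5×5 + 18×6 + 5×7 + 12×8 = 375
n = Σf = 69
Mean = 375 / 69 = 5.4348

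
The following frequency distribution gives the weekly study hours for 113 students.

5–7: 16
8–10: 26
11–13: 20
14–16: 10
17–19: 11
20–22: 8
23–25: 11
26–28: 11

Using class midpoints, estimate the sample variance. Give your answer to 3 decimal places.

46.907

Midpoints: 6, 9, 12, 15, 18, 21, 24, 27
n = 113, Σfm = 1647, mean = 14.5752
Σfm² = 29259
Σf(m − x̄)² = Σfm² − (Σfm)²/n = 29259 − 1647²/113 = 5253.6106
Sample variance = 5253.6106 / 112 = 46.9072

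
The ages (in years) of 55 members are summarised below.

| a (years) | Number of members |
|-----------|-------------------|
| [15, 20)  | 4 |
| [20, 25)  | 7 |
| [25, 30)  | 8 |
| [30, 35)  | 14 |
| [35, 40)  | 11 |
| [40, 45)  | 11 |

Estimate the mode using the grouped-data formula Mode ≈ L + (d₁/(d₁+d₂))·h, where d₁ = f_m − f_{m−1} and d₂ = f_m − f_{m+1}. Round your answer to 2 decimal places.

33.33

Modal class: [30, 35) (highest frequency 14).
d₁ = 14 − 8 = 6, d₂ = 14 − 11 = 3
Mode ≈ 30 + (6/(6+3)) × 5 = 30 + 3.3333 = 33.3333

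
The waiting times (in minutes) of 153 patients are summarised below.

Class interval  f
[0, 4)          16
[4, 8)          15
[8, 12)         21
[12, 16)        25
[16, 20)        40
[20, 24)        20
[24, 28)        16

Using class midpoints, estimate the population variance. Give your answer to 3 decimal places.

Midpoints: 2, 6, 10, 14, 18, 22, 26
n = 153, Σfm = 2258, mean = 14.7582
Σfm² = 41060
Σf(m − x̄)² = Σfm² − (Σfm)²/n = 41060 − 2258²/153 = 7736.0523
Population variance = 7736.0523 / 153 = 50.5624

50.562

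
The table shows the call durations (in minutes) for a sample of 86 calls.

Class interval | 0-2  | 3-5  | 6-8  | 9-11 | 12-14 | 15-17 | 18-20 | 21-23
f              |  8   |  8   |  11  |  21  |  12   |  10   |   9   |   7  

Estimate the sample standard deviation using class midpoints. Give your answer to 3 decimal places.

6.043

Midpoints: 1, 4, 7, 10, 13, 16, 19, 22
n = 86, Σfm = 968, mean = 11.2558
Σfm² = 14000
Σf(m − x̄)² = Σfm² − (Σfm)²/n = 14000 − 968²/86 = 3104.3721
Sample variance = 3104.3721 / 85 = 36.5220
Standard deviation = √36.5220 = 6.0433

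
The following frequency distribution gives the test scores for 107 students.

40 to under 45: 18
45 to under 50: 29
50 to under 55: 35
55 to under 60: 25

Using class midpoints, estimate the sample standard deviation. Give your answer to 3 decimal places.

5.118

Midpoints: 42.5, 47.5, 52.5, 57.5
n = 107, Σfm = 5417.5, mean = 50.6308
Σfm² = 277068.75
Σf(m − x̄)² = Σfm² − (Σfm)²/n = 277068.75 − 5417.5²/107 = 2776.1682
Sample variance = 2776.1682 / 106 = 26.1903
Standard deviation = √26.1903 = 5.1176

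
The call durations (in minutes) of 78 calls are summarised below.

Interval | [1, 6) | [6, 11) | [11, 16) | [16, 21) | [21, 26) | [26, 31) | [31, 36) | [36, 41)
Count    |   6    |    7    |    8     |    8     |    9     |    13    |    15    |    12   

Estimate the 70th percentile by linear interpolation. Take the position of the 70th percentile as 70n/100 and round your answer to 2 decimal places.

32.20

Cumulative frequencies: 6, 13, 21, 29, 38, 51, 66, 78
n = 78; position = 70n/100 = 54.6.
This falls in the class [31, 36): L = 31, F = 51, f = 15, h = 5.
70th percentile ≈ 31 + ((54.6 − 51) / 15) × 5 = 32.2000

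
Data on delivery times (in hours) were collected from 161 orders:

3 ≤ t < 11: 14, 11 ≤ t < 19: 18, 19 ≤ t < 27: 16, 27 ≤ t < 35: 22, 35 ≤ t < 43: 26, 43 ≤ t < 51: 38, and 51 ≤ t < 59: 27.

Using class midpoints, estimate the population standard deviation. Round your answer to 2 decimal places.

Midpoints: 7, 15, 23, 31, 39, 47, 55
n = 161, Σfm = 5703, mean = 35.4224
Σfm² = 239505
Σf(m − x̄)² = Σfm² − (Σfm)²/n = 239505 − 5703²/161 = 37491.2795
Population variance = 37491.2795 / 161 = 232.8651
Standard deviation = √232.8651 = 15.2599

15.26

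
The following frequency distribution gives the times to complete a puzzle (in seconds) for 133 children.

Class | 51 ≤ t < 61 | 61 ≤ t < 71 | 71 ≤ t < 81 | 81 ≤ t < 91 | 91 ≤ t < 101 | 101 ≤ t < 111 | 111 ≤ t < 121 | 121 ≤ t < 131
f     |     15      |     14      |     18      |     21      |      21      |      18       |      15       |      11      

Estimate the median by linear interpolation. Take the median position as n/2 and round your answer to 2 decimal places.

Cumulative frequencies: 15, 29, 47, 68, 89, 107, 122, 133
n = 133; position = n/2 = 66.5.
This falls in the class 81 ≤ t < 91: L = 81, F = 47, f = 21, h = 10.
Median ≈ 81 + ((66.5 − 47) / 21) × 10 = 90.2857

90.29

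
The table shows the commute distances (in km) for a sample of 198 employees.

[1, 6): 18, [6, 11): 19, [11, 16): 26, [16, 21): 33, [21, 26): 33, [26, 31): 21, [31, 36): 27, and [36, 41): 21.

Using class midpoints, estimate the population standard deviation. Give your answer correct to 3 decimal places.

Midpoints: 3.5, 8.5, 13.5, 18.5, 23.5, 28.5, 33.5, 38.5
n = 198, Σfm = 4273, mean = 21.5808
Σfm² = 114335.5
Σf(m − x̄)² = Σfm² − (Σfm)²/n = 114335.5 − 4273²/198 = 22120.7071
Population variance = 22120.7071 / 198 = 111.7207
Standard deviation = √111.7207 = 10.5698

10.570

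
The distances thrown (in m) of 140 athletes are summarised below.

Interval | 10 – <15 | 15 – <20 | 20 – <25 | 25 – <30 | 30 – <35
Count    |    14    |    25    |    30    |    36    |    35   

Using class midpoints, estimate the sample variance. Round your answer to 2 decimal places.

Midpoints: 12.5, 17.5, 22.5, 27.5, 32.5
n = 140, Σfm = 3415, mean = 24.3929
Σfm² = 89225
Σf(m − x̄)² = Σfm² − (Σfm)²/n = 89225 − 3415²/140 = 5923.3929
Sample variance = 5923.3929 / 139 = 42.6143

42.61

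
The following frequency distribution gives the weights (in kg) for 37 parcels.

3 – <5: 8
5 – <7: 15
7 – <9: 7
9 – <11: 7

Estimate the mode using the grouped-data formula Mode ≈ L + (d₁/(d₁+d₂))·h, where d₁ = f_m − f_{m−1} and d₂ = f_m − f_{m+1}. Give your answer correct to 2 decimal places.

5.93

Modal class: 5 – <7 (highest frequency 15).
d₁ = 15 − 8 = 7, d₂ = 15 − 7 = 8
Mode ≈ 5 + (7/(7+8)) × 2 = 5 + 0.9333 = 5.9333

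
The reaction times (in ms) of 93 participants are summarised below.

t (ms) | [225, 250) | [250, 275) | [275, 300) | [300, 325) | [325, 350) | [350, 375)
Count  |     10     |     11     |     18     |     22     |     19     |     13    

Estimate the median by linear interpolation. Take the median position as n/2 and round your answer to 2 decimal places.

308.52

Cumulative frequencies: 10, 21, 39, 61, 80, 93
n = 93; position = n/2 = 46.5.
This falls in the class [300, 325): L = 300, F = 39, f = 22, h = 25.
Median ≈ 300 + ((46.5 − 39) / 22) × 25 = 308.5227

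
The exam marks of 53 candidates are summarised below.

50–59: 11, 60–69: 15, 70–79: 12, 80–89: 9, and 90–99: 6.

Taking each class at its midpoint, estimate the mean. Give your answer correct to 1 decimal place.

Midpoints: 54.5, 64.5, 74.5, 84.5, 94.5
Σfm = 11×54.5 + 15×64.5 + 12×74.5 + 9×84.5 + 6×94.5 = 3788.5
n = Σf = 53
Mean = 3788.5 / 53 = 71.4811

71.5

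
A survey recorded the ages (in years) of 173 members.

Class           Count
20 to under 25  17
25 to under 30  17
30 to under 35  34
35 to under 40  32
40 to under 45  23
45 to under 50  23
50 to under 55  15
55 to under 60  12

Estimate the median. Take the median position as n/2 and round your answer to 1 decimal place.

37.9

Cumulative frequencies: 17, 34, 68, 100, 123, 146, 161, 173
n = 173; position = n/2 = 86.5.
This falls in the class 35 to under 40: L = 35, F = 68, f = 32, h = 5.
Median ≈ 35 + ((86.5 − 68) / 32) × 5 = 37.8906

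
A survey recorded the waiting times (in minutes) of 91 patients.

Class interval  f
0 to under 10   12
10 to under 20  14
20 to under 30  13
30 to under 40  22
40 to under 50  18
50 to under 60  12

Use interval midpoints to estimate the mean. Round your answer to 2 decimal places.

Midpoints: 5, 15, 25, 35, 45, 55
Σfm = 12×5 + 14×15 + 13×25 + 22×35 + 18×45 + 12×55 = 2835
n = Σf = 91
Mean = 2835 / 91 = 31.1538

31.15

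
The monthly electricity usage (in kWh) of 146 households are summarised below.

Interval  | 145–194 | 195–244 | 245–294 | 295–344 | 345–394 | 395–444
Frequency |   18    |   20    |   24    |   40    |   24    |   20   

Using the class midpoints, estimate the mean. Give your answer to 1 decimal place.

Midpoints: 169.5, 219.5, 269.5, 319.5, 369.5, 419.5
Σfm = 18×169.5 + 20×219.5 + 24×269.5 + 40×319.5 + 24×369.5 + 20×419.5 = 43947
n = Σf = 146
Mean = 43947 / 146 = 301.0068

301.0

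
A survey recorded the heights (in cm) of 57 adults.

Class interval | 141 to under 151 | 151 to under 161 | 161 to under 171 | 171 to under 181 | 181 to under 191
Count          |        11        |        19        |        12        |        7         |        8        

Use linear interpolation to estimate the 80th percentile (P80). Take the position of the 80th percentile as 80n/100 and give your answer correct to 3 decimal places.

176.143

Cumulative frequencies: 11, 30, 42, 49, 57
n = 57; position = 80n/100 = 45.6.
This falls in the class 171 to under 181: L = 171, F = 42, f = 7, h = 10.
80th percentile ≈ 171 + ((45.6 − 42) / 7) × 10 = 176.1429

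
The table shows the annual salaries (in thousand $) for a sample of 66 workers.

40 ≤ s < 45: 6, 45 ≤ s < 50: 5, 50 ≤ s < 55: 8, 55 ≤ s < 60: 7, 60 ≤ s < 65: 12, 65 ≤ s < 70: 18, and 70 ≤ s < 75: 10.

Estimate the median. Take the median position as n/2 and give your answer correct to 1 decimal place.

62.9

Cumulative frequencies: 6, 11, 19, 26, 38, 56, 66
n = 66; position = n/2 = 33.
This falls in the class 60 ≤ s < 65: L = 60, F = 26, f = 12, h = 5.
Median ≈ 60 + ((33 − 26) / 12) × 5 = 62.9167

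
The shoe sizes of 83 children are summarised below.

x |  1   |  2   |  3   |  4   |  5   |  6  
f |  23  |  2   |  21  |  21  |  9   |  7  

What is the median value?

Cumulative frequencies: 23, 25, 46, 67, 76, 83
n = 83, so the median is the value in position (n+1)/2 = 42.
Position 42 falls at value 3.

3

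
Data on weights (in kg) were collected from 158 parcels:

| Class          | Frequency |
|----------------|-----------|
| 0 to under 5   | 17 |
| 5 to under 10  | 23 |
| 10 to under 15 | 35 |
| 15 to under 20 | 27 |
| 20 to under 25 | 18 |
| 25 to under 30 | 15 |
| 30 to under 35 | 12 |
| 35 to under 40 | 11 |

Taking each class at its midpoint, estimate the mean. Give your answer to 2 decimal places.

Midpoints: 2.5, 7.5, 12.5, 17.5, 22.5, 27.5, 32.5, 37.5
Σfm = 17×2.5 + 23×7.5 + 35×12.5 + 27×17.5 + 18×22.5 + 15×27.5 + 12×32.5 + 11×37.5 = 2745
n = Σf = 158
Mean = 2745 / 158 = 17.3734

17.37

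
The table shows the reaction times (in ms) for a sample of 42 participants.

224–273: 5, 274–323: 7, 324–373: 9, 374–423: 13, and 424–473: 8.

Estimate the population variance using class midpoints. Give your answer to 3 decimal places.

4081.633

Midpoints: 248.5, 298.5, 348.5, 398.5, 448.5
n = 42, Σfm = 15237, mean = 362.7857
Σfm² = 5699194.5
Σf(m − x̄)² = Σfm² − (Σfm)²/n = 5699194.5 − 15237²/42 = 171428.5714
Population variance = 171428.5714 / 42 = 4081.6327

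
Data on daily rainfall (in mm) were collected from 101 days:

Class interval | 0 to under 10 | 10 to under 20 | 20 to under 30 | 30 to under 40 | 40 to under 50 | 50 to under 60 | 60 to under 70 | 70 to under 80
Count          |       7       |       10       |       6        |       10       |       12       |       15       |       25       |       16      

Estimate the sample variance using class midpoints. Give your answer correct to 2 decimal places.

Midpoints: 5, 15, 25, 35, 45, 55, 65, 75
n = 101, Σfm = 4875, mean = 48.2673
Σfm² = 283725
Σf(m − x̄)² = Σfm² − (Σfm)²/n = 283725 − 4875²/101 = 48421.7822
Sample variance = 48421.7822 / 100 = 484.2178

484.22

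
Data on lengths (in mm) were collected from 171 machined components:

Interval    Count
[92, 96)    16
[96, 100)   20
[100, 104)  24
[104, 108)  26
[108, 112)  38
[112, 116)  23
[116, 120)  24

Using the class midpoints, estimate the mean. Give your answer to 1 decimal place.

107.0

Midpoints: 94, 98, 102, 106, 110, 114, 118
Σfm = 16×94 + 20×98 + 24×102 + 26×106 + 38×110 + 23×114 + 24×118 = 18302
n = Σf = 171
Mean = 18302 / 171 = 107.0292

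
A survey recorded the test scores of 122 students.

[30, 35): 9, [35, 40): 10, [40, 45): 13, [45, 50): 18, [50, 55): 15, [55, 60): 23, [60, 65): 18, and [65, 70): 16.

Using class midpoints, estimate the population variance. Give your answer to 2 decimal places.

Midpoints: 32.5, 37.5, 42.5, 47.5, 52.5, 57.5, 62.5, 67.5
n = 122, Σfm = 6390, mean = 52.3770
Σfm² = 348262.5
Σf(m − x̄)² = Σfm² − (Σfm)²/n = 348262.5 − 6390²/122 = 13573.1557
Population variance = 13573.1557 / 122 = 111.2554

111.26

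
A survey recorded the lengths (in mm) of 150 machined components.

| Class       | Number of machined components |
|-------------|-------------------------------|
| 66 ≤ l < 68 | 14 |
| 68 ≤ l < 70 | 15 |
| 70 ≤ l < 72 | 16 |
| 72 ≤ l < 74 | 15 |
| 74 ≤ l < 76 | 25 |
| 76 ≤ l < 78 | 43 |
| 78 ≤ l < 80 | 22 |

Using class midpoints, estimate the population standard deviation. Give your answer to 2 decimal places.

Midpoints: 67, 69, 71, 73, 75, 77, 79
n = 150, Σfm = 11128, mean = 74.1867
Σfm² = 827726
Σf(m − x̄)² = Σfm² − (Σfm)²/n = 827726 − 11128²/150 = 2176.7733
Population variance = 2176.7733 / 150 = 14.5118
Standard deviation = √14.5118 = 3.8094

3.81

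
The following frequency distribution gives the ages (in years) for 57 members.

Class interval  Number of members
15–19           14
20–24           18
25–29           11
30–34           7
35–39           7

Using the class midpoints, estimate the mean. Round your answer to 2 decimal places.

24.81

Midpoints: 17, 22, 27, 32, 37
Σfm = 14×17 + 18×22 + 11×27 + 7×32 + 7×37 = 1414
n = Σf = 57
Mean = 1414 / 57 = 24.8070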